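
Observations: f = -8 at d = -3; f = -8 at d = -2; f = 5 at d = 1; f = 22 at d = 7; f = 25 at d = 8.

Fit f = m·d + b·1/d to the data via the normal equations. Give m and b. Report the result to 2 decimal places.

The normal equations are: 127·m + 5·b = 399;  5·m + (39433/28224)·b = 3013/168.
Δ = 127·(39433/28224) − 5² = 4302391/28224.
m = (399·(39433/28224) − 5·(3013/168))/(4302391/28224) = 13202847/4302391; b = (127·(3013/168) − 5·399)/(4302391/28224) = 7978488/4302391.

m = 3.07, b = 1.85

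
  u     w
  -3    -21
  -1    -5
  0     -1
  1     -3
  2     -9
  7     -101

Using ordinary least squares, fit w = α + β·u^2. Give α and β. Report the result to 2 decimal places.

XᵀX·[α, β]ᵀ = Xᵀw reads: 6·α + 64·β = -140;  64·α + 2500·β = -5182.
(Σ1 = 6, Σu^2 = 64, Σu^2·u^2 = 2500, Σw = -140, Σu^2·w = -5182.)
det = 6·2500 − 64² = 10904.
α = ((-140)·2500 − 64·(-5182))/10904 = -2294/1363; β = (6·(-5182) − 64·(-140))/10904 = -5533/2726.

α = -1.68, β = -2.03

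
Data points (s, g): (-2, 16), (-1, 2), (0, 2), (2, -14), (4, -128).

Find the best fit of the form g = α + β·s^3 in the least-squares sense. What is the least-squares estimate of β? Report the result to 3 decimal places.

Compute the Gram sums: Σ1 = 5, Σs^3 = 63, Σs^3·s^3 = 4225.
Moment sums: Σg = -122, Σs^3·g = -8434.
det = 5·4225 − 63² = 17156.
α = ((-122)·4225 − 63·(-8434))/17156 = 3973/4289; β = (5·(-8434) − 63·(-122))/17156 = -8621/4289.

β = -2.010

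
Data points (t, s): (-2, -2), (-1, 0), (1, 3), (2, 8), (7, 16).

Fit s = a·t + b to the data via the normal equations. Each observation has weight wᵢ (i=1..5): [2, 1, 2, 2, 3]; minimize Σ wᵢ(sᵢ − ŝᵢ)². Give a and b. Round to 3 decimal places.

a = 2.014, b = 2.170

Forming MᵀWM = [[166, 22]; [22, 10]] and MᵀWs = [382, 66]ᵀ gives MᵀWM·[a, b]ᵀ = MᵀWs.
det = 166·10 − 22² = 1176.
a = (382·10 − 22·66)/1176 = 296/147; b = (166·66 − 22·382)/1176 = 319/147.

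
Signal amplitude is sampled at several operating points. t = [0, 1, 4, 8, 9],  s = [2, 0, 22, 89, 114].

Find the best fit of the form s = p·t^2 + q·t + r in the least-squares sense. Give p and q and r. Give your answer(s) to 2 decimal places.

p = 1.50, q = -0.92, r = 0.99

With design matrix M, MᵀM = [[10914, 1306, 162]; [1306, 162, 22]; [162, 22, 5]] and Mᵀs = [15282, 1826, 227]ᵀ.
Solving the 3×3 system (Gaussian elimination) gives p = 16349/10928, q = -10101/10928, r = 2717/2732.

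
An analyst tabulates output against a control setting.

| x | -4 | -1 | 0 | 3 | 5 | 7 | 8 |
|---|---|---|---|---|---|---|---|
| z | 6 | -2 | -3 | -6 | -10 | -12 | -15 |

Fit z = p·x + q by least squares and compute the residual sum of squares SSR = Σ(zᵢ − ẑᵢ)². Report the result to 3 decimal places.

The normal system MᵀM·[p, q]ᵀ = Mᵀz is [[164, 18]; [18, 7]]·[p, q]ᵀ = [-294, -42]ᵀ.
Eliminating q: 7·(row 1) − 18·(row 2) gives 824·p = 7·(-294) − 18·(-42) = -1302, so p = -651/412.
Then q = ((-42) − 18·(-651/412))/7 = -399/206.
Residuals: 333/206, -677/412, -219/206, 279/412, -67/412, 411/412, -87/206; SSR = 1669/206.

SSR = 8.102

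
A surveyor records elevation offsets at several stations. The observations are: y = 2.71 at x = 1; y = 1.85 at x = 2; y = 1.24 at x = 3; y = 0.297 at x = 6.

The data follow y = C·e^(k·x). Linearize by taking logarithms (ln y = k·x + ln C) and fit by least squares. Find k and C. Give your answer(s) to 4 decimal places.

Let Y = ln y. Fitting Y = k·x + ln C by least squares:
AᵀA = [[50.0000, 12.0000]; [12.0000, 4]], rhs = [-4.4115, 0.6132]ᵀ  (here Σx = 12.0000, Σ(x)² = 50.0000, Σln y = 0.6132, Σx·ln y = -4.4115).
Solving (det = 56.0000): k = -0.44651, ln C = 1.49284, so C = exp(1.49284) = 4.44971.

k = -0.4465, C = 4.4497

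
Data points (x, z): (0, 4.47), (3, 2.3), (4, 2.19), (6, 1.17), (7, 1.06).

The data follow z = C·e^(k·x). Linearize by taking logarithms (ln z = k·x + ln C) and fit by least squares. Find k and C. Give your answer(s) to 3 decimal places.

Taking logs, ln z = k·x + ln C, so regress ln z on x.
Σx = 20.0000, Σ(x)² = 110.0000, Σln z = 3.3295, Σx·ln z = 6.9842.
Normal system: [[110.0000, 20.0000]; [20.0000, 5]]·[k, ln C]ᵀ = [6.9842, 3.3295]ᵀ.
Solving (det = 150.0000): k = -0.21112, ln C = 1.51038, so C = exp(1.51038) = 4.52845.

k = -0.211, C = 4.528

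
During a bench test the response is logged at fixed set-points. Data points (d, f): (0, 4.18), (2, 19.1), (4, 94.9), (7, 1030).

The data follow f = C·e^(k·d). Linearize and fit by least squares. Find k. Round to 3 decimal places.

k = 0.789

With ln fᵢ as the transformed response and dᵢ as the regressor:
Sums: Σd = 13.0000, Σ(d)² = 69.0000, Σln f = 15.8701, Σd·ln f = 72.6719.
Normal system: [[69.0000, 13.0000]; [13.0000, 4]]·[k, ln C]ᵀ = [72.6719, 15.8701]ᵀ.
Solving (det = 107.0000): k = 0.78856, ln C = 1.40472.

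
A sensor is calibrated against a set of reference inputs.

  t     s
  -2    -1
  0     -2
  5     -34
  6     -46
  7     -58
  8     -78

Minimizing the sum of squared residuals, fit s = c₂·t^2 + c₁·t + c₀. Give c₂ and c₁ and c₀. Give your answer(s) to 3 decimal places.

c₂ = -0.963, c₁ = -1.704, c₀ = -1.122

Compute the Gram sums: Σt^2·t^2 = 8434, Σt^2·t = 1188, Σt^2 = 178, Σt·t = 178, Σt = 24, Σ1 = 6.
Moment sums: Σt^2·s = -10344, Σt·s = -1474, Σs = -219.
Row-reducing yields c₂ = -46209/47996, c₁ = -40891/23998, c₀ = -4143/3692.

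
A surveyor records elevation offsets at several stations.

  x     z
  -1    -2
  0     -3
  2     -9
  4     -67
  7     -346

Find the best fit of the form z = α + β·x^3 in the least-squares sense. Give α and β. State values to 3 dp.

Sums needed: Σ1 = 5, Σx^3 = 414, Σx^3·x^3 = 121810.
Moment sums: Σz = -427, Σx^3·z = -123036.
Eliminating β: 121810·(row 1) − 414·(row 2) gives 437654·α = 121810·(-427) − 414·(-123036) = -1075966, so α = -537983/218827.
Then β = ((-123036) − 414·(-537983/218827))/121810 = -219201/218827.

α = -2.458, β = -1.002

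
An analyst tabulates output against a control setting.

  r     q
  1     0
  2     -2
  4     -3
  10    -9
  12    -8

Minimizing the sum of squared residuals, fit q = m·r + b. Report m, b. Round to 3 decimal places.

m = -0.769, b = 0.058

Entries of XᵀX: Σr·r = 265, Σr = 29, Σ1 = 5.
Right-hand side: Σr·q = -202, Σq = -22.
Eliminating b: 5·(row 1) − 29·(row 2) gives 484·m = 5·(-202) − 29·(-22) = -372, so m = -93/121.
Then b = ((-22) − 29·(-93/121))/5 = 7/121.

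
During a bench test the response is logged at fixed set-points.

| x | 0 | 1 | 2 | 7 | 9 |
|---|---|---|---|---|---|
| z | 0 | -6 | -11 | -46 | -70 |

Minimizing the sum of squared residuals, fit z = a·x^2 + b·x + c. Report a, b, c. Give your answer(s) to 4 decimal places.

a = -0.4598, b = -3.3982, c = -1.2709

Sums needed: Σx^2·x^2 = 8979, Σx^2·x = 1081, Σx^2 = 135, Σx·x = 135, Σx = 19, Σ1 = 5.
Moment sums: Σx^2·z = -7974, Σx·z = -980, Σz = -133.
Inverting the 3×3 Gram matrix, [a, b, c]ᵀ = [-14199/30878, -104931/30878, -19622/15439]ᵀ.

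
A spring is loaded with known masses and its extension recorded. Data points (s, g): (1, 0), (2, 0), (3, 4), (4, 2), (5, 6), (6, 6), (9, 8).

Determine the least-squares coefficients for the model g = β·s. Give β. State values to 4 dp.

MᵀM·[β]ᵀ = Mᵀg reads: 172·β = 158.
(Σs·s = 172, Σs·g = 158.)
Hence β = 158 / 172 ≈ 0.918605.

β = 0.9186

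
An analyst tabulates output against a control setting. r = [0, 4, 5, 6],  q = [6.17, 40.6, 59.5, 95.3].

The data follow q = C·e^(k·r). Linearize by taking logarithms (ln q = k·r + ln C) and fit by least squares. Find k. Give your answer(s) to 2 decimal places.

k = 0.46

Taking logs, ln q = k·r + ln C, so regress ln q on r.
XᵀX = [[77.0000, 15.0000]; [15.0000, 4]], rhs = [62.5871, 14.1665]ᵀ  (here Σr = 15.0000, Σ(r)² = 77.0000, Σln q = 14.1665, Σr·ln q = 62.5871).
Δ = 77.0000·4 − (15.0000)² = 83.0000; k = (62.5871·4 − 15.0000·14.1665)/83.0000 = 0.45604, ln C = (77.0000·14.1665 − 15.0000·62.5871)/83.0000 = 1.83146.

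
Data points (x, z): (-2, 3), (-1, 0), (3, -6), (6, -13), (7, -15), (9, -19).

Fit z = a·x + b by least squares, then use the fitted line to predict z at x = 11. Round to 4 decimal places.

ẑ = -22.7047

AᵀA·[a, b]ᵀ = Aᵀz reads: 180·a + 22·b = -378;  22·a + 6·b = -50.
(Σx·x = 180, Σx = 22, Σ1 = 6, Σx·z = -378, Σz = -50.)
det = 180·6 − 22² = 596.
a = ((-378)·6 − 22·(-50))/596 = -292/149; b = (180·(-50) − 22·(-378))/596 = -171/149.
At x = 11: ẑ = (-292/149)·(11) + (-171/149)·(1) = -3383/149.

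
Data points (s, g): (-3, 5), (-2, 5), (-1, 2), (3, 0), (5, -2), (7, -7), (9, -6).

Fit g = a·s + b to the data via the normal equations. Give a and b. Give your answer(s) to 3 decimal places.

a = -1.004, b = 2.154

Forming MᵀM = [[178, 18]; [18, 7]] and Mᵀg = [-140, -3]ᵀ gives MᵀM·[a, b]ᵀ = Mᵀg.
Eliminating b: 7·(row 1) − 18·(row 2) gives 922·a = 7·(-140) − 18·(-3) = -926, so a = -463/461.
Then b = ((-3) − 18·(-463/461))/7 = 993/461.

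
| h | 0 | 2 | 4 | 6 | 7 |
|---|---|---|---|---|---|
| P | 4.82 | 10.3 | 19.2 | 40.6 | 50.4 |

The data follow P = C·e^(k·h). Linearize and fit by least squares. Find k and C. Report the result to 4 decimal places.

k = 0.3387, C = 5.0014

Linearized form: ln P = k·h + ln C. From the 5 transformed points,
Sums: Σh = 19.0000, Σ(h)² = 105.0000, Σln P = 14.4836, Σh·ln P = 66.1465.
Normal system: [[105.0000, 19.0000]; [19.0000, 5]]·[k, ln C]ᵀ = [66.1465, 14.4836]ᵀ.
Δ = 105.0000·5 − (19.0000)² = 164.0000; k = (66.1465·5 − 19.0000·14.4836)/164.0000 = 0.33868, ln C = (105.0000·14.4836 − 19.0000·66.1465)/164.0000 = 1.60972, so C = exp(1.60972) = 5.00140.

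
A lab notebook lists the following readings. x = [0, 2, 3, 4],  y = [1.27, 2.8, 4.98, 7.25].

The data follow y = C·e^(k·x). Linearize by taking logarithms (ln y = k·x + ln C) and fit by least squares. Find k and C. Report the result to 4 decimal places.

With ln yᵢ as the transformed response and xᵢ as the regressor:
Σx = 9.0000, Σ(x)² = 29.0000, Σln y = 4.8551, Σx·ln y = 14.7995.
Equations: 29.0000·k + 9.0000·ln C = 14.7995;  9.0000·k + 4·ln C = 4.8551.
Solving (det = 35.0000): k = 0.44293, ln C = 0.21718, so C = exp(0.21718) = 1.24256.

k = 0.4429, C = 1.2426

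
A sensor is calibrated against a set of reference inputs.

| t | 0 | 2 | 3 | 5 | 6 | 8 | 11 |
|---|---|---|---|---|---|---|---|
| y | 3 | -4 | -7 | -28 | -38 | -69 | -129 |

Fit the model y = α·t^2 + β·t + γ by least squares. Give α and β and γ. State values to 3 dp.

α = -1.012, β = -0.869, γ = 2.929

AᵀA·[α, β, γ]ᵀ = Aᵀy reads: 20755·α + 2219·β + 259·γ = -22172;  2219·α + 259·β + 35·γ = -2368;  259·α + 35·β + 7·γ = -272.
Solving the 3×3 system (Gaussian elimination) gives α = -85/84, β = -73/84, γ = 41/14.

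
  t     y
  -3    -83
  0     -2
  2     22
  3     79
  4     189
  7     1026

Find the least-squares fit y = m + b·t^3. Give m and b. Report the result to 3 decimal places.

Sums needed: Σ1 = 6, Σt^3 = 415, Σt^3·t^3 = 123267.
Right-hand side: Σy = 1231, Σt^3·y = 368564.
Normal equations: [[6, 415]; [415, 123267]]·[m, b]ᵀ = [1231, 368564]ᵀ.
det = 6·123267 − 415² = 567377.
m = (1231·123267 − 415·368564)/567377 = -1212383/567377; b = (6·368564 − 415·1231)/567377 = 1700519/567377.

m = -2.137, b = 2.997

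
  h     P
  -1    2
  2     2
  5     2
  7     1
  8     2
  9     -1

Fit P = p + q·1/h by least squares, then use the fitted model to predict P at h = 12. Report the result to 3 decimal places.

Forming AᵀA = [[6, 199/2520]; [199/2520, 8499241/6350400]] and AᵀP = [8, -401/1260]ᵀ gives AᵀA·[p, q]ᵀ = AᵀP.
det = 6·(8499241/6350400) − (199/2520)² = 10191169/1270080.
p = (8·(8499241/6350400) − (199/2520)·(-401/1260))/(10191169/1270080) = 68153526/50955845; q = (6·(-401/1260) − (199/2520)·8)/(10191169/1270080) = -3227616/10191169.
At h = 12: P̂ = (68153526/50955845)·(1) + (-3227616/10191169)·(1/12) = 66808686/50955845.

P̂ = 1.311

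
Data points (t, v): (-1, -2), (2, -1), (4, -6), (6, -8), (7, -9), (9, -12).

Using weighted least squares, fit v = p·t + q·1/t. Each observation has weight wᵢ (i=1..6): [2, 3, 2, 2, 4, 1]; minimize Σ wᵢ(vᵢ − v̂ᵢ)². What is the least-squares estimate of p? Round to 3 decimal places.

p = -1.397

From the data, Σwᵢ·t·t = 395, Σwᵢ·t·1/t = 14, Σwᵢ·1/t·1/t = 96035/31752.
Moment sums: Σwᵢ·t·v = -506, Σwᵢ·1/t·v = -135/14.
Normal equations: [[395, 14]; [14, 96035/31752]]·[p, q]ᵀ = [-506, -135/14]ᵀ.
det = 395·(96035/31752) − 14² = 31710433/31752.
p = ((-506)·(96035/31752) − 14·(-135/14))/(31710433/31752) = -44307190/31710433; q = (395·(-135/14) − 14·(-506))/(31710433/31752) = 103990068/31710433.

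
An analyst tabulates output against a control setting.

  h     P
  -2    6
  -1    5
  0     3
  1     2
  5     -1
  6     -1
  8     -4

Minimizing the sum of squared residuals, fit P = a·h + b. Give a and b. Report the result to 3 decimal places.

a = -0.917, b = 3.656

Compute the Gram sums: Σh·h = 131, Σh = 17, Σ1 = 7.
For MᵀP: Σh·P = -58, ΣP = 10.
Normal equations: [[131, 17]; [17, 7]]·[a, b]ᵀ = [-58, 10]ᵀ.
Determinant 131·7 − 17² = 628.
a = ((-58)·7 − 17·10)/628 = -144/157; b = (131·10 − 17·(-58))/628 = 574/157.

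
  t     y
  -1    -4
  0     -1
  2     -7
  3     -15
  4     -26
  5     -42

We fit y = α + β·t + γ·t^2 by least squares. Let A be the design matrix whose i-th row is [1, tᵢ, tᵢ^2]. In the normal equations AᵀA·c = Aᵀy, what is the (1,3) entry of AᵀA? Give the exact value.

Row 1 ↔ basis 1, column 3 ↔ basis t^2, so (AᵀA)_{1,3} = Σᵢ t^2 = (1)·(1) + (1)·(0) + (1)·(4) + (1)·(9) + (1)·(16) + (1)·(25) = 55.

55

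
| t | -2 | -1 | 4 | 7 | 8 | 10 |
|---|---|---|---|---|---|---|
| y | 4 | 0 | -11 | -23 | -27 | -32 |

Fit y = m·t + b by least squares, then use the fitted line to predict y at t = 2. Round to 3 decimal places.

ŷ = -7.846

XᵀX·[m, b]ᵀ = Xᵀy reads: 234·m + 26·b = -749;  26·m + 6·b = -89.
Eliminating b: 6·(row 1) − 26·(row 2) gives 728·m = 6·(-749) − 26·(-89) = -2180, so m = -545/182.
Then b = ((-89) − 26·(-545/182))/6 = -13/7.
At t = 2: ŷ = (-545/182)·(2) + (-13/7)·(1) = -102/13.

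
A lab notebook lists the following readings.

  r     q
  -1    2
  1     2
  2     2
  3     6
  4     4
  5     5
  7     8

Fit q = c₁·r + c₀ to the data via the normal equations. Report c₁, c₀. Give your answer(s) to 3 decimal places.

c₁ = 0.762, c₀ = 1.857

The normal equations are: 105·c₁ + 21·c₀ = 119;  21·c₁ + 7·c₀ = 29.
(Σr·r = 105, Σr = 21, Σ1 = 7, Σr·q = 119, Σq = 29.)
Eliminating c₀: 7·(row 1) − 21·(row 2) gives 294·c₁ = 7·119 − 21·29 = 224, so c₁ = 16/21.
Then c₀ = (29 − 21·(16/21))/7 = 13/7.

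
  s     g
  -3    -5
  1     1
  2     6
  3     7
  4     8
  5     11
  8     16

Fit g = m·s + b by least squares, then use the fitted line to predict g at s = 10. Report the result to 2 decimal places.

With design matrix M, MᵀM = [[128, 20]; [20, 7]] and Mᵀg = [264, 44]ᵀ.
Eliminating b: 7·(row 1) − 20·(row 2) gives 496·m = 7·264 − 20·44 = 968, so m = 121/62.
Then b = (44 − 20·(121/62))/7 = 22/31.
At s = 10: ĝ = (121/62)·(10) + (22/31)·(1) = 627/31.

ĝ = 20.23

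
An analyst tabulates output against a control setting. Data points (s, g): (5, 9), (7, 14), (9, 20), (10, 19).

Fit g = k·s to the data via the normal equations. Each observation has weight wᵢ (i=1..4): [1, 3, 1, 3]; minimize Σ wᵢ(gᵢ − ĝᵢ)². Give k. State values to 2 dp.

k = 1.97

The normal equations are: 553·k = 1089.
k = 1089/553 = 1.96926.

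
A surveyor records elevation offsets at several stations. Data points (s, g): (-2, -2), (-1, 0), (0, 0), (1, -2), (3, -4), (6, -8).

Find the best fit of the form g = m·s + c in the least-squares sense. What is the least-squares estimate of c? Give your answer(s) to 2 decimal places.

Normal-equation sums: Σs·s = 51, Σs = 7, Σ1 = 6.
Moment sums: Σs·g = -58, Σg = -16.
Normal equations: [[51, 7]; [7, 6]]·[m, c]ᵀ = [-58, -16]ᵀ.
det = 51·6 − 7² = 257.
m = ((-58)·6 − 7·(-16))/257 = -236/257; c = (51·(-16) − 7·(-58))/257 = -410/257.

c = -1.60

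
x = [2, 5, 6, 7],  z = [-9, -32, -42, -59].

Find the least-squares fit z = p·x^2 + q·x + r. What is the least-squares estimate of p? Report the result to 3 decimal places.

The normal system MᵀM·[p, q, r]ᵀ = Mᵀz is [[4338, 692, 114]; [692, 114, 20]; [114, 20, 4]]·[p, q, r]ᵀ = [-5239, -843, -142]ᵀ.
Solving the 3×3 system (Gaussian elimination) gives p = -231/181, q = 587/362, r = -2619/362.

p = -1.276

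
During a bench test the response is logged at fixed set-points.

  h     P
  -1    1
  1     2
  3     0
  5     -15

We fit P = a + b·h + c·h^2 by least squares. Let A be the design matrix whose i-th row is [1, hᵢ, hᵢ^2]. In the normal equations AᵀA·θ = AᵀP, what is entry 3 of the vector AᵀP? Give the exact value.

Entry 3 ↔ basis h^2, so (AᵀP)_{3} = Σᵢ (h^2)·Pᵢ = (1)·(1) + (1)·(2) + (9)·(0) + (25)·(-15) = -372.

-372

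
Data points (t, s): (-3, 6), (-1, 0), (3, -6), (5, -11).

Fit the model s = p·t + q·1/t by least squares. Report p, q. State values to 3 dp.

Normal-equation sums: Σt·t = 44, Σt·1/t = 4, Σ1/t·1/t = 284/225.
Moment sums: Σt·s = -91, Σ1/t·s = -31/5.
Normal equations: [[44, 4]; [4, 284/225]]·[p, q]ᵀ = [-91, -31/5]ᵀ.
Eliminating q: (284/225)·(row 1) − 4·(row 2) gives (8896/225)·p = (284/225)·(-91) − 4·(-31/5) = -20264/225, so p = -2533/1112.
Then q = ((-31/5) − 4·(-2533/1112))/(284/225) = 2565/1112.

p = -2.278, q = 2.307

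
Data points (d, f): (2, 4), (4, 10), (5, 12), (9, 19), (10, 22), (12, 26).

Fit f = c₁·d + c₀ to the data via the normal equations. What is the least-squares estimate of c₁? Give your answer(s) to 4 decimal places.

c₁ = 2.1053

Compute the Gram sums: Σd·d = 370, Σd = 42, Σ1 = 6.
Moment sums: Σd·f = 811, Σf = 93.
Determinant 370·6 − 42² = 456.
c₁ = (811·6 − 42·93)/456 = 40/19; c₀ = (370·93 − 42·811)/456 = 29/38.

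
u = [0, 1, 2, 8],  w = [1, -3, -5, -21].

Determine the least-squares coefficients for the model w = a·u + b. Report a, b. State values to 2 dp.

Forming XᵀX = [[69, 11]; [11, 4]] and Xᵀw = [-181, -28]ᵀ gives XᵀX·[a, b]ᵀ = Xᵀw.
Determinant 69·4 − 11² = 155.
a = ((-181)·4 − 11·(-28))/155 = -416/155; b = (69·(-28) − 11·(-181))/155 = 59/155.

a = -2.68, b = 0.38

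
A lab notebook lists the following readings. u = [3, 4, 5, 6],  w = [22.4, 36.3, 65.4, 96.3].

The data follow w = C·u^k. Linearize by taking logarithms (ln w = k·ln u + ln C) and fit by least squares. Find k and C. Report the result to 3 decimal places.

k = 2.141, C = 2.036

Linearized form: ln w = k·ln u + ln C. From the 4 transformed points,
Σln u = 5.8861, Σ(ln u)² = 8.9295, Σln w = 15.4489, Σln u·ln w = 23.3071.
Equations: 8.9295·k + 5.8861·ln C = 23.3071;  5.8861·k + 4·ln C = 15.4489.
Solving (det = 1.0716): k = 2.14131, ln C = 0.71123, so C = exp(0.71123) = 2.03650.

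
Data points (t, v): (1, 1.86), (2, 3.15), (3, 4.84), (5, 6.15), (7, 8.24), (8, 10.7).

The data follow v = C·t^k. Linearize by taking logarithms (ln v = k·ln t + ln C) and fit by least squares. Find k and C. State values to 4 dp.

k = 0.7982, C = 1.8566

Let Y = ln v. Fitting Y = k·ln t + ln C by least squares:
Σln t = 7.4265, Σ(ln t)² = 12.3883, Σln v = 9.6406, Σln t·ln v = 14.4839.
Equations: 12.3883·k + 7.4265·ln C = 14.4839;  7.4265·k + 6·ln C = 9.6406.
Slope k = (n·Σln t·ln v − Σln t·Σln v)/(n·Σ(ln t)² − (Σln t)²) = (6·14.4839 − 7.4265·9.6406)/19.1764 = 0.79823; ln C = (Σln v − k·Σln t)/n = 0.61875, so C = exp(0.61875) = 1.85661.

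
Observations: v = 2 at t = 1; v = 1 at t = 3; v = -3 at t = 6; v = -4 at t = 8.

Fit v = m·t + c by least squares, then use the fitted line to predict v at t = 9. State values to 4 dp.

v̂ = -5.1897

Sums needed: Σt·t = 110, Σt = 18, Σ1 = 4.
Moment sums: Σt·v = -45, Σv = -4.
Normal equations: [[110, 18]; [18, 4]]·[m, c]ᵀ = [-45, -4]ᵀ.
det = 110·4 − 18² = 116.
m = ((-45)·4 − 18·(-4))/116 = -27/29; c = (110·(-4) − 18·(-45))/116 = 185/58.
At t = 9: v̂ = (-27/29)·(9) + (185/58)·(1) = -301/58.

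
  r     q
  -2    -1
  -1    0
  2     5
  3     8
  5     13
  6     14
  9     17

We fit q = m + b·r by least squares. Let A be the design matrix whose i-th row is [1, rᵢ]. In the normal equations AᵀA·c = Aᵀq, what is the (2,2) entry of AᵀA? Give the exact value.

160

Row 2 ↔ basis r, column 2 ↔ basis r, so (AᵀA)_{2,2} = Σᵢ (r)·(r) = (-2)·(-2) + (-1)·(-1) + (2)·(2) + (3)·(3) + (5)·(5) + (6)·(6) + (9)·(9) = 160.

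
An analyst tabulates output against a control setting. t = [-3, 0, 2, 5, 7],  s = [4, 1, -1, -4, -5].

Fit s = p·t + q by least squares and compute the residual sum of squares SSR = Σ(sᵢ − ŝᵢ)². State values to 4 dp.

Entries of AᵀA: Σt·t = 87, Σt = 11, Σ1 = 5.
Moment sums: Σt·s = -69, Σs = -5.
Determinant 87·5 − 11² = 314.
p = ((-69)·5 − 11·(-5))/314 = -145/157; q = (87·(-5) − 11·(-69))/314 = 162/157.
Residuals: 31/157, -5/157, -29/157, -65/157, 68/157; SSR = 68/157.

SSR = 0.4331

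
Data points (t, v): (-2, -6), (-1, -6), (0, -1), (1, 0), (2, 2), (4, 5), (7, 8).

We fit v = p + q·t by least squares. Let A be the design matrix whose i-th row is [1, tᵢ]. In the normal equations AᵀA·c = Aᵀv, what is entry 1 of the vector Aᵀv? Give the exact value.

2

Entry 1 ↔ basis 1, so (Aᵀv)_{1} = Σᵢ vᵢ = (1)·(-6) + (1)·(-6) + (1)·(-1) + (1)·(0) + (1)·(2) + (1)·(5) + (1)·(8) = 2.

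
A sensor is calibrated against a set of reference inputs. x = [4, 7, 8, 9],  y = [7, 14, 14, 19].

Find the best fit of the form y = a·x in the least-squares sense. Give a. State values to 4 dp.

a = 1.9476

The normal equations are: 210·a = 409.
Hence a = 409 / 210 ≈ 1.94762.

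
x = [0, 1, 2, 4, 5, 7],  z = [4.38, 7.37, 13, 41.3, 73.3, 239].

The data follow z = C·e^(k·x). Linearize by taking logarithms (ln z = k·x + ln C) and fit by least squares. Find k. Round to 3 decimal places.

Taking logs, ln z = k·x + ln C, so regress ln z on x.
Σx = 19.0000, Σ(x)² = 95.0000, Σln z = 19.5313, Σx·ln z = 81.8188.
Equations: 95.0000·k + 19.0000·ln C = 81.8188;  19.0000·k + 6·ln C = 19.5313.
Δ = 95.0000·6 − (19.0000)² = 209.0000; k = (81.8188·6 − 19.0000·19.5313)/209.0000 = 0.57329, ln C = (95.0000·19.5313 − 19.0000·81.8188)/209.0000 = 1.43979.

k = 0.573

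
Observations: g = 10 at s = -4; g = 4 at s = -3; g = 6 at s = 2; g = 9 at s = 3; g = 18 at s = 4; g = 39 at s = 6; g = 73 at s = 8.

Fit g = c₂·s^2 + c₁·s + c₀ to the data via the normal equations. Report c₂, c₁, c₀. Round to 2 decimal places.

Forming MᵀM = [[6082, 736, 154]; [736, 154, 16]; [154, 16, 7]] and Mᵀg = [6665, 877, 159]ᵀ gives MᵀM·[c₂, c₁, c₀]ᵀ = Mᵀg.
Row-reducing yields c₂ = 67933/65682, c₁ = 65113/65682, c₀ = -75718/32841.

c₂ = 1.03, c₁ = 0.99, c₀ = -2.31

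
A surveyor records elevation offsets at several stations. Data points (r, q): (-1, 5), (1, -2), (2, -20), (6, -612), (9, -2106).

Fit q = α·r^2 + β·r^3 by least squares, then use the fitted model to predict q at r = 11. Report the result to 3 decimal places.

Setting ∂/∂α … = 0 gives: 7875·α + 66857·β = -192695;  66857·α + 578163·β = -1667633.
Eliminating β: 578163·(row 1) − 66857·(row 2) gives 83175176·α = 578163·(-192695) − 66857·(-1667633) = 83820196, so α = 20955049/20793794.
Then β = ((-1667633) − 66857·(20955049/20793794))/578163 = -8914295/2970542.
At r = 11: q̂ = (20955049/20793794)·(121) + (-8914295/2970542)·(1331) = -40259462793/10396897.

q̂ = -3872.258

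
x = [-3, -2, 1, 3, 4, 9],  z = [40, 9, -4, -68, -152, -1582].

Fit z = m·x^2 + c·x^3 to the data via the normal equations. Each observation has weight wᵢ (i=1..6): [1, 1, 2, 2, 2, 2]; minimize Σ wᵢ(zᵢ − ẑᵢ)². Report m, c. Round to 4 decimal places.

m = -1.5352, c = -1.9995

The normal equations are: 13895·m + 120359·c = -261984;  120359·m + 1073327·c = -2330844.
Δ = 13895·1073327 − 120359² = 427589784.
m = ((-261984)·1073327 − 120359·(-2330844))/427589784 = -54703981/35632482; c = (13895·(-2330844) − 120359·(-261984))/427589784 = -71245427/35632482.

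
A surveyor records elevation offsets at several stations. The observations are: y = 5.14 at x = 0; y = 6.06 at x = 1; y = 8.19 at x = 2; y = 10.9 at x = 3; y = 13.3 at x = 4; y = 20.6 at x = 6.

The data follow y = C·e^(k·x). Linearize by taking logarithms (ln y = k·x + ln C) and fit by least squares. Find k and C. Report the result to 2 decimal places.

Linearized form: ln y = k·x + ln C. From the 6 transformed points,
Σx = 16.0000, Σ(x)² = 66.0000, Σln y = 13.5435, Σx·ln y = 41.6766.
Normal system: [[66.0000, 16.0000]; [16.0000, 6]]·[k, ln C]ᵀ = [41.6766, 13.5435]ᵀ.
Solving (det = 140.0000): k = 0.23831, ln C = 1.62175, so C = exp(1.62175) = 5.06193.

k = 0.24, C = 5.06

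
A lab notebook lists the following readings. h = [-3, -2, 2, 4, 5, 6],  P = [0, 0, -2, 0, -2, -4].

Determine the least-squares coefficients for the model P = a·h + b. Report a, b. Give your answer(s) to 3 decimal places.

MᵀM·[a, b]ᵀ = MᵀP reads: 94·a + 12·b = -38;  12·a + 6·b = -8.
Δ = 94·6 − 12² = 420.
a = ((-38)·6 − 12·(-8))/420 = -11/35; b = (94·(-8) − 12·(-38))/420 = -74/105.

a = -0.314, b = -0.705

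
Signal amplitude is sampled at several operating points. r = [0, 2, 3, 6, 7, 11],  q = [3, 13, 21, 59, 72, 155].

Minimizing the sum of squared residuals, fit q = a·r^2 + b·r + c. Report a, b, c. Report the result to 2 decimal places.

Normal-equation sums: Σr^2·r^2 = 18435, Σr^2·r = 1925, Σr^2 = 219, Σr·r = 219, Σr = 29, Σ1 = 6.
Moment sums: Σr^2·q = 24648, Σr·q = 2652, Σq = 323.
MᵀM·[a, b, c]ᵀ = Mᵀq becomes [[18435, 1925, 219]; [1925, 219, 29]; [219, 29, 6]]·[a, b, c]ᵀ = [24648, 2652, 323]ᵀ.
Row-reducing yields a = 102707/108474, b = 124023/36158, c = 146189/54237.

a = 0.95, b = 3.43, c = 2.70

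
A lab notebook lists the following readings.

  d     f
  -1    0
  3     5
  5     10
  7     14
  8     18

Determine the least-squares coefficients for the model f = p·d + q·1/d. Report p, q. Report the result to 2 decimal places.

From the data, Σd·d = 148, Σd·1/d = 5, Σ1/d·1/d = 837649/705600.
Right-hand side: Σd·f = 307, Σ1/d·f = 95/12.
Eliminating q: (837649/705600)·(row 1) − 5·(row 2) gives (26583013/176400)·p = (837649/705600)·307 − 5·(95/12) = 229228243/705600, so p = 229228243/106332052.
Then q = ((95/12) − 5·(229228243/106332052))/(837649/705600) = -64092000/26583013.

p = 2.16, q = -2.41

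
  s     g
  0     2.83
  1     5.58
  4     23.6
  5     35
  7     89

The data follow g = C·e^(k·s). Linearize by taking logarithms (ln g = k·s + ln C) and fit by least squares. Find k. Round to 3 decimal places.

Let Y = ln g. Fitting Y = k·s + ln C by least squares:
AᵀA = [[91.0000, 17.0000]; [17.0000, 5]], rhs = [63.5614, 13.9647]ᵀ  (here Σs = 17.0000, Σ(s)² = 91.0000, Σln g = 13.9647, Σs·ln g = 63.5614).
Slope k = (n·Σs·ln g − Σs·Σln g)/(n·Σ(s)² − (Σs)²) = (5·63.5614 − 17.0000·13.9647)/166.0000 = 0.48438; ln C = (Σln g − k·Σs)/n = 1.14605.

k = 0.484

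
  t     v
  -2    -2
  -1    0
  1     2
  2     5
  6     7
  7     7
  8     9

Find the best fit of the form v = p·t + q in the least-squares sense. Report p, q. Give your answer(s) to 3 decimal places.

Entries of XᵀX: Σt·t = 159, Σt = 21, Σ1 = 7.
For Xᵀv: Σt·v = 179, Σv = 28.
Δ = 159·7 − 21² = 672.
p = (179·7 − 21·28)/672 = 95/96; q = (159·28 − 21·179)/672 = 33/32.

p = 0.990, q = 1.031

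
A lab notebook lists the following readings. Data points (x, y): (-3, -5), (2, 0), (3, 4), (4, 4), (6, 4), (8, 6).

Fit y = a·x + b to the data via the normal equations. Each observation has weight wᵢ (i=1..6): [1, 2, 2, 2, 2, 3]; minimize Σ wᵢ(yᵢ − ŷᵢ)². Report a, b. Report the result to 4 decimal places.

a = 0.9256, b = -0.8505

Sums needed: Σwᵢ·x·x = 331, Σwᵢ·x = 51, Σwᵢ·1 = 12.
For MᵀWy: Σwᵢ·x·y = 263, Σwᵢ·y = 37.
Normal equations: [[331, 51]; [51, 12]]·[a, b]ᵀ = [263, 37]ᵀ.
Determinant 331·12 − 51² = 1371.
a = (263·12 − 51·37)/1371 = 423/457; b = (331·37 − 51·263)/1371 = -1166/1371.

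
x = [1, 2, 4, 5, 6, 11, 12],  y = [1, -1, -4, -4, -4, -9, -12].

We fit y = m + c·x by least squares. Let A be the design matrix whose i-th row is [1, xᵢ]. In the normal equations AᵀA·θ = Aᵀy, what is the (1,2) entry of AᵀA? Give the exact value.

41

Row 1 ↔ basis 1, column 2 ↔ basis x, so (AᵀA)_{1,2} = Σᵢ x = (1)·(1) + (1)·(2) + (1)·(4) + (1)·(5) + (1)·(6) + (1)·(11) + (1)·(12) = 41.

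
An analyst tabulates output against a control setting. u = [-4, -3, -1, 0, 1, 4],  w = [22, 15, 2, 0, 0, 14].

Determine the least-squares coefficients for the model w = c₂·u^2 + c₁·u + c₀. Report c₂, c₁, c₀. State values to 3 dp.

Compute the Gram sums: Σu^2·u^2 = 595, Σu^2·u = -27, Σu^2 = 43, Σu·u = 43, Σu = -3, Σ1 = 6.
And Σu^2·w = 713, Σu·w = -79, Σw = 53.
MᵀM·[c₂, c₁, c₀]ᵀ = Mᵀw becomes [[595, -27, 43]; [-27, 43, -3]; [43, -3, 6]]·[c₂, c₁, c₀]ᵀ = [713, -79, 53]ᵀ.
Row-reducing yields c₂ = 40613/35620, c₁ = -39679/35620, c₀ = 72/685.

c₂ = 1.140, c₁ = -1.114, c₀ = 0.105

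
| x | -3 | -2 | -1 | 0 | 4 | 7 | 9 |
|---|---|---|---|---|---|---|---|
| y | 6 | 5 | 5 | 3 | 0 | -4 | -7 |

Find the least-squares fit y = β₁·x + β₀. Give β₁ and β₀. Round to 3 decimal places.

AᵀA·[β₁, β₀]ᵀ = Aᵀy reads: 160·β₁ + 14·β₀ = -124;  14·β₁ + 7·β₀ = 8.
Determinant 160·7 − 14² = 924.
β₁ = ((-124)·7 − 14·8)/924 = -35/33; β₀ = (160·8 − 14·(-124))/924 = 754/231.

β₁ = -1.061, β₀ = 3.264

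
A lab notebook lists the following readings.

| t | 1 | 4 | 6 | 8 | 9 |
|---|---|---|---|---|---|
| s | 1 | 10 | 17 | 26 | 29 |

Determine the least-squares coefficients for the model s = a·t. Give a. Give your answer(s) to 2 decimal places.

Sums needed: Σt·t = 198.
And Σt·s = 612.
So AᵀA·[a]ᵀ = Aᵀs: [[198]]·[a]ᵀ = [612]ᵀ.
Hence a = 612 / 198 ≈ 3.09091.

a = 3.09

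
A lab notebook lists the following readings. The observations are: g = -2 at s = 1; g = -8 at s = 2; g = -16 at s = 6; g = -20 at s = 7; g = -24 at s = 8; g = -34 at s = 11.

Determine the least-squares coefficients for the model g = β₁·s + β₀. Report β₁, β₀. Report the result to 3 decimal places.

β₁ = -3.012, β₀ = 0.235

Entries of AᵀA: Σs·s = 275, Σs = 35, Σ1 = 6.
And Σs·g = -820, Σg = -104.
Eliminating β₀: 6·(row 1) − 35·(row 2) gives 425·β₁ = 6·(-820) − 35·(-104) = -1280, so β₁ = -256/85.
Then β₀ = ((-104) − 35·(-256/85))/6 = 4/17.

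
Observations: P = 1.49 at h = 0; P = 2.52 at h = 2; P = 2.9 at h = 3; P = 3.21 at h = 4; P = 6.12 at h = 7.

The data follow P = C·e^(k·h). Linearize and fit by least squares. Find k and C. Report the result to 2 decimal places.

k = 0.19, C = 1.57

Let Y = ln P. Fitting Y = k·h + ln C by least squares:
Σh = 16.0000, Σ(h)² = 78.0000, Σln P = 5.3656, Σh·ln P = 22.3887.
Equations: 78.0000·k + 16.0000·ln C = 22.3887;  16.0000·k + 5·ln C = 5.3656.
Solving (det = 134.0000): k = 0.19473, ln C = 0.44997, so C = exp(0.44997) = 1.56827.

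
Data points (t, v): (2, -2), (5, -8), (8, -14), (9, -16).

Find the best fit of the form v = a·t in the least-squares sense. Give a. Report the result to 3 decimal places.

The normal system MᵀM·[a]ᵀ = Mᵀv is [[174]]·[a]ᵀ = [-300]ᵀ.
a = (-300)/174 = -1.72414.

a = -1.724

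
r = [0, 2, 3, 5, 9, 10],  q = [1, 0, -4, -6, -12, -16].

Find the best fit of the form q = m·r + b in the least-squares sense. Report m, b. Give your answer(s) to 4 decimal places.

m = -1.6638, b = 1.8753

The normal equations are: 219·m + 29·b = -310;  29·m + 6·b = -37.
Eliminating b: 6·(row 1) − 29·(row 2) gives 473·m = 6·(-310) − 29·(-37) = -787, so m = -787/473.
Then b = ((-37) − 29·(-787/473))/6 = 887/473.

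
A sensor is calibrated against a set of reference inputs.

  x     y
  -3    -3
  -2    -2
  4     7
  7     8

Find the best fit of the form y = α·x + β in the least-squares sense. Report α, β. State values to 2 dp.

With design matrix A, AᵀA = [[78, 6]; [6, 4]] and Aᵀy = [97, 10]ᵀ.
det = 78·4 − 6² = 276.
α = (97·4 − 6·10)/276 = 82/69; β = (78·10 − 6·97)/276 = 33/46.

α = 1.19, β = 0.72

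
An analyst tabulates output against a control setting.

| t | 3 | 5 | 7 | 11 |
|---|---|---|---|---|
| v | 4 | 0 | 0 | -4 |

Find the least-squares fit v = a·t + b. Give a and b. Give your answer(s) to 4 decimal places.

XᵀX·[a, b]ᵀ = Xᵀv reads: 204·a + 26·b = -32;  26·a + 4·b = 0.
Determinant 204·4 − 26² = 140.
a = ((-32)·4 − 26·0)/140 = -32/35; b = (204·0 − 26·(-32))/140 = 208/35.

a = -0.9143, b = 5.9429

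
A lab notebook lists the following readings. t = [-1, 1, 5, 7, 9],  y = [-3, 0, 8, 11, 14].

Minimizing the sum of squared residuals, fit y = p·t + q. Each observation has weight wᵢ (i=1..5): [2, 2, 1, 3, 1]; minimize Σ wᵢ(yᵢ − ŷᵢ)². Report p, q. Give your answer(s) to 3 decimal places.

p = 1.757, q = -1.390

With design matrix X, XᵀWX = [[257, 35]; [35, 9]] and XᵀWy = [403, 49]ᵀ.
det = 257·9 − 35² = 1088.
p = (403·9 − 35·49)/1088 = 239/136; q = (257·49 − 35·403)/1088 = -189/136.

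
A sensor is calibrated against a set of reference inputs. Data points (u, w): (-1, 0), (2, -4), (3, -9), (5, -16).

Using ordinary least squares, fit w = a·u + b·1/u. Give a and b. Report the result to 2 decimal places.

a = -3.32, b = 3.63

With design matrix A, AᵀA = [[39, 4]; [4, 1261/900]] and Aᵀw = [-115, -41/5]ᵀ.
Δ = 39·(1261/900) − 4² = 11593/300.
a = ((-115)·(1261/900) − 4·(-41/5))/(11593/300) = -115495/34779; b = (39·(-41/5) − 4·(-115))/(11593/300) = 42060/11593.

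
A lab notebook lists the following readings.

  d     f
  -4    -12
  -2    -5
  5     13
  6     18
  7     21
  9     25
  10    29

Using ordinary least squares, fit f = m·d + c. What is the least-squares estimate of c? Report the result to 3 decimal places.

Entries of AᵀA: Σd·d = 311, Σd = 31, Σ1 = 7.
Moment sums: Σd·f = 893, Σf = 89.
Normal equations: [[311, 31]; [31, 7]]·[m, c]ᵀ = [893, 89]ᵀ.
Determinant 311·7 − 31² = 1216.
m = (893·7 − 31·89)/1216 = 873/304; c = (311·89 − 31·893)/1216 = -1/304.

c = -0.003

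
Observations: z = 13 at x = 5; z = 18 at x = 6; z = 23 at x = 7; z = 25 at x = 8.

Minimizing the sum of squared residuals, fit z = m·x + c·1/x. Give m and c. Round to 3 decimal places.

Sums needed: Σx·x = 174, Σx·1/x = 4, Σ1/x·1/x = 73249/705600.
Moment sums: Σx·z = 534, Σ1/x·z = 3363/280.
Normal equations: [[174, 4]; [4, 73249/705600]]·[m, c]ᵀ = [534, 3363/280]ᵀ.
Eliminating c: (73249/705600)·(row 1) − 4·(row 2) gives (242621/117600)·m = (73249/705600)·534 − 4·(3363/280) = 869321/117600, so m = 869321/242621.
Then c = ((3363/280) − 4·(869321/242621))/(73249/705600) = -5425560/242621.

m = 3.583, c = -22.362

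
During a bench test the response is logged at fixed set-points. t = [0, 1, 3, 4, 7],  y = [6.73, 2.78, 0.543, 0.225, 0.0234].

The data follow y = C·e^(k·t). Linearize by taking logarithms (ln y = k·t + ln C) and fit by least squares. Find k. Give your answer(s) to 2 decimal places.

Taking logs, ln y = k·t + ln C, so regress ln y on t.
Σt = 15.0000, Σ(t)² = 75.0000, Σln y = -2.9283, Σt·ln y = -33.0612.
Normal system: [[75.0000, 15.0000]; [15.0000, 5]]·[k, ln C]ᵀ = [-33.0612, -2.9283]ᵀ.
Slope k = (n·Σt·ln y − Σt·Σln y)/(n·Σ(t)² − (Σt)²) = (5·-33.0612 − 15.0000·-2.9283)/150.0000 = -0.80921; ln C = (Σln y − k·Σt)/n = 1.84198.

k = -0.81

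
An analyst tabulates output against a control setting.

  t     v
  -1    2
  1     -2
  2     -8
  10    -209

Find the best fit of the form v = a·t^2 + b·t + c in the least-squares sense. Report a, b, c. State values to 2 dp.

The normal system AᵀA·[a, b, c]ᵀ = Aᵀv is [[10018, 1008, 106]; [1008, 106, 12]; [106, 12, 4]]·[a, b, c]ᵀ = [-20932, -2110, -217]ᵀ.
Row-reducing yields a = -3733/1902, b = -2372/1585, c = 21401/9510.

a = -1.96, b = -1.50, c = 2.25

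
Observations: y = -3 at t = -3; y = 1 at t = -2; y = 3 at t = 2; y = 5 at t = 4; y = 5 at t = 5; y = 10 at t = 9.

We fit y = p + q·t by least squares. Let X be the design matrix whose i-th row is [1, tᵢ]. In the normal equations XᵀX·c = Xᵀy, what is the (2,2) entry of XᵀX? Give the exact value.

139

Row 2 ↔ basis t, column 2 ↔ basis t, so (XᵀX)_{2,2} = Σᵢ (t)·(t) = (-3)·(-3) + (-2)·(-2) + (2)·(2) + (4)·(4) + (5)·(5) + (9)·(9) = 139.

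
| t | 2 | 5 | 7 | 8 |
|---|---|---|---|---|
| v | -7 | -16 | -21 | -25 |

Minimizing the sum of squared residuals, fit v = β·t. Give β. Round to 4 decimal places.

β = -3.1056

The normal system XᵀX·[β]ᵀ = Xᵀv is [[142]]·[β]ᵀ = [-441]ᵀ.
Hence β = -441 / 142 ≈ -3.10563.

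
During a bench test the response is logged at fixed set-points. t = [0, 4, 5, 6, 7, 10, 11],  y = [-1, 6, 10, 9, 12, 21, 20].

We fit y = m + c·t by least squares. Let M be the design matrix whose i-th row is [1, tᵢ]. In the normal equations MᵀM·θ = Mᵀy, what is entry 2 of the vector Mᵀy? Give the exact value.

Entry 2 ↔ basis t, so (Mᵀy)_{2} = Σᵢ (t)·yᵢ = (0)·(-1) + (4)·(6) + (5)·(10) + (6)·(9) + (7)·(12) + (10)·(21) + (11)·(20) = 642.

642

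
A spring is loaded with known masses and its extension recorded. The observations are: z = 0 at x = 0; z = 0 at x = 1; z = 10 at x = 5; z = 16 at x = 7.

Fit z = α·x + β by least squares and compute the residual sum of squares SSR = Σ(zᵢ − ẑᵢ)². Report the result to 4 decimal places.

SSR = 3.6031

Compute the Gram sums: Σx·x = 75, Σx = 13, Σ1 = 4.
Moment sums: Σx·z = 162, Σz = 26.
Eliminating β: 4·(row 1) − 13·(row 2) gives 131·α = 4·162 − 13·26 = 310, so α = 310/131.
Then β = (26 − 13·(310/131))/4 = -156/131.
Residuals: 156/131, -154/131, -84/131, 82/131; SSR = 472/131.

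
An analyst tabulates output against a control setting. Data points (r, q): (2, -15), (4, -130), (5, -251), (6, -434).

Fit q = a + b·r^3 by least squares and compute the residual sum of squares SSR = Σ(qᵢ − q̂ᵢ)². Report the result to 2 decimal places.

The normal system XᵀX·[a, b]ᵀ = Xᵀq is [[4, 413]; [413, 66441]]·[a, b]ᵀ = [-830, -133559]ᵀ.
Δ = 4·66441 − 413² = 95195.
a = ((-830)·66441 − 413·(-133559))/95195 = 13837/95195; b = (4·(-133559) − 413·(-830))/95195 = -191446/95195.
Residuals: 89806/95195, -136643/95195, 22968/95195, 23869/95195; SSR = 292386/95195.

SSR = 3.07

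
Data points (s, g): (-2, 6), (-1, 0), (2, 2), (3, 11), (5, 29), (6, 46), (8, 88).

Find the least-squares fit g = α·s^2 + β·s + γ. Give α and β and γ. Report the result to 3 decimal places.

α = 1.516, β = -0.977, γ = -2.037

Normal-equation sums: Σs^2·s^2 = 6131, Σs^2·s = 879, Σs^2 = 143, Σs·s = 143, Σs = 21, Σ1 = 7.
And Σs^2·g = 8144, Σs·g = 1150, Σg = 182.
Normal equations: [[6131, 879, 143]; [879, 143, 21]; [143, 21, 7]]·[α, β, γ]ᵀ = [8144, 1150, 182]ᵀ.
Solving the 3×3 system (Gaussian elimination) gives α = 238/157, β = -767/785, γ = -1599/785.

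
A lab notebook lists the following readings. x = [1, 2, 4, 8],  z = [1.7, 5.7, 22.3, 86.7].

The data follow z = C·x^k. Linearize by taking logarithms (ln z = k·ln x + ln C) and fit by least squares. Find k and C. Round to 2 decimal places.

k = 1.90, C = 1.63

With ln zᵢ as the transformed response and ln xᵢ as the regressor:
AᵀA = [[6.7263, 4.1589]; [4.1589, 4]], rhs = [14.7897, 9.8381]ᵀ  (here Σln x = 4.1589, Σ(ln x)² = 6.7263, Σln z = 9.8381, Σln x·ln z = 14.7897).
Slope k = (n·Σln x·ln z − Σln x·Σln z)/(n·Σ(ln x)² − (Σln x)²) = (4·14.7897 − 4.1589·9.8381)/9.6091 = 1.89853; ln C = (Σln z − k·Σln x)/n = 0.48559, so C = exp(0.48559) = 1.62514.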